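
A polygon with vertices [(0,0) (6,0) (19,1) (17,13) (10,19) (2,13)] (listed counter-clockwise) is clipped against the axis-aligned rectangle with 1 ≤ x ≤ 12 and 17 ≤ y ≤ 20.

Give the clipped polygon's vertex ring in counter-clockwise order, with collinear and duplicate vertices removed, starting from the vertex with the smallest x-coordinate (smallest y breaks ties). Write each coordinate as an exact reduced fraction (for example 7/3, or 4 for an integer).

Clipped polygon: [(22/3,17) (12,17) (12,121/7) (10,19)]

1. After x ≥ 1: [(1,13/2) (1,0) (6,0) (19,1) (17,13) (10,19) (2,13)]
2. After x ≤ 12: [(1,13/2) (1,0) (6,0) (12,6/13) (12,121/7) (10,19) (2,13)]
3. After y ≥ 17: [(12,17) (12,121/7) (10,19) (22/3,17)]
4. After y ≤ 20: [(12,17) (12,121/7) (10,19) (22/3,17)]
5. Canonical ring: [(22/3,17) (12,17) (12,121/7) (10,19)]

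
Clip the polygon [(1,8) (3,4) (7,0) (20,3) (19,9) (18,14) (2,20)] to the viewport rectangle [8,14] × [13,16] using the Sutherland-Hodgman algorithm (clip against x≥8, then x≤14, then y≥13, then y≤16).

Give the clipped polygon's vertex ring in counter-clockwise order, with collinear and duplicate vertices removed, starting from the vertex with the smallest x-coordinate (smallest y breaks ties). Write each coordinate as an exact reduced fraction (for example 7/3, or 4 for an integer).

Clipped polygon: [(8,13) (14,13) (14,31/2) (38/3,16) (8,16)]

1. After x ≥ 8: [(8,3/13) (20,3) (19,9) (18,14) (8,71/4)]
2. After x ≤ 14: [(8,3/13) (14,21/13) (14,31/2) (8,71/4)]
3. After y ≥ 13: [(8,13) (14,13) (14,31/2) (8,71/4)]
4. After y ≤ 16: [(8,16) (8,13) (14,13) (14,31/2) (38/3,16)]
5. Canonical ring: [(8,13) (14,13) (14,31/2) (38/3,16) (8,16)]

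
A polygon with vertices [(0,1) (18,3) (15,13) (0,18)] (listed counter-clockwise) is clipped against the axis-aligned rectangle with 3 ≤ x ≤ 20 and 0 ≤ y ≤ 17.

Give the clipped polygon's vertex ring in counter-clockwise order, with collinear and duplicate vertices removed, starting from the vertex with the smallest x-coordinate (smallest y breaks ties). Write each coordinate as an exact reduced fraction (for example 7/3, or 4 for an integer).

1. After x ≥ 3: [(3,4/3) (18,3) (15,13) (3,17)]
2. After x ≤ 20: [(3,4/3) (18,3) (15,13) (3,17)]
3. After y ≥ 0: [(3,4/3) (18,3) (15,13) (3,17)]
4. After y ≤ 17: [(3,4/3) (18,3) (15,13) (3,17)]
5. Canonical ring: [(3,4/3) (18,3) (15,13) (3,17)]

Clipped polygon: [(3,4/3) (18,3) (15,13) (3,17)]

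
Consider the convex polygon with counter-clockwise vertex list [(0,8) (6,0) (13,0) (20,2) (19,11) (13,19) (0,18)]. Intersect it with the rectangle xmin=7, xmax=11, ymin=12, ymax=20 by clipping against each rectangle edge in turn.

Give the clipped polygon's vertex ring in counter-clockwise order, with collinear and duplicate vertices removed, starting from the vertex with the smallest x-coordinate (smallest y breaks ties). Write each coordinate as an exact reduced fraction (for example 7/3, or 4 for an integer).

1. After x ≥ 7: [(7,0) (13,0) (20,2) (19,11) (13,19) (7,241/13)]
2. After x ≤ 11: [(7,0) (11,0) (11,245/13) (7,241/13)]
3. After y ≥ 12: [(7,12) (11,12) (11,245/13) (7,241/13)]
4. After y ≤ 20: [(7,12) (11,12) (11,245/13) (7,241/13)]
5. Canonical ring: [(7,12) (11,12) (11,245/13) (7,241/13)]

Clipped polygon: [(7,12) (11,12) (11,245/13) (7,241/13)]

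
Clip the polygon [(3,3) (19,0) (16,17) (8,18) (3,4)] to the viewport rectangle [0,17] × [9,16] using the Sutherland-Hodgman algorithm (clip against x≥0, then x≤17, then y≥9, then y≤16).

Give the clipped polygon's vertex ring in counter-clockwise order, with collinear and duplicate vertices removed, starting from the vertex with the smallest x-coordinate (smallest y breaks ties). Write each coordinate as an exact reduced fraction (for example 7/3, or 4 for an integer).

Clipped polygon: [(67/14,9) (17,9) (17,34/3) (275/17,16) (51/7,16)]

1. After x ≥ 0: [(3,3) (19,0) (16,17) (8,18) (3,4)]
2. After x ≤ 17: [(3,3) (17,3/8) (17,34/3) (16,17) (8,18) (3,4)]
3. After y ≥ 9: [(17,9) (17,34/3) (16,17) (8,18) (67/14,9)]
4. After y ≤ 16: [(17,9) (17,34/3) (275/17,16) (51/7,16) (67/14,9)]
5. Canonical ring: [(67/14,9) (17,9) (17,34/3) (275/17,16) (51/7,16)]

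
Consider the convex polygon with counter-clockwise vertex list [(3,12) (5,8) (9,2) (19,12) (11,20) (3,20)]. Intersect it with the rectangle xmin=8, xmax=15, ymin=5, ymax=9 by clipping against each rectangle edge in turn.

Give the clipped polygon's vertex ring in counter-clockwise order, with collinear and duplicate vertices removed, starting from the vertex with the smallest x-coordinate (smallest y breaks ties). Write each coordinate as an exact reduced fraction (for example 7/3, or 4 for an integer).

1. After x ≥ 8: [(8,7/2) (9,2) (19,12) (11,20) (8,20)]
2. After x ≤ 15: [(8,7/2) (9,2) (15,8) (15,16) (11,20) (8,20)]
3. After y ≥ 5: [(8,5) (12,5) (15,8) (15,16) (11,20) (8,20)]
4. After y ≤ 9: [(8,9) (8,5) (12,5) (15,8) (15,9)]
5. Canonical ring: [(8,5) (12,5) (15,8) (15,9) (8,9)]

Clipped polygon: [(8,5) (12,5) (15,8) (15,9) (8,9)]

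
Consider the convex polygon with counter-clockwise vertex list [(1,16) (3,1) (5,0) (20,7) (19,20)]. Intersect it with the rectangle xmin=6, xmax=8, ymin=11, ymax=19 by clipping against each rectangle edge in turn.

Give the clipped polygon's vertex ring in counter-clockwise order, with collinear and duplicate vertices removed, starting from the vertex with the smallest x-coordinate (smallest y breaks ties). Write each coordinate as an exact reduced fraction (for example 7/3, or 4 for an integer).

1. After x ≥ 6: [(6,154/9) (6,7/15) (20,7) (19,20)]
2. After x ≤ 8: [(8,158/9) (6,154/9) (6,7/15) (8,7/5)]
3. After y ≥ 11: [(8,11) (8,158/9) (6,154/9) (6,11)]
4. After y ≤ 19: [(8,11) (8,158/9) (6,154/9) (6,11)]
5. Canonical ring: [(6,11) (8,11) (8,158/9) (6,154/9)]

Clipped polygon: [(6,11) (8,11) (8,158/9) (6,154/9)]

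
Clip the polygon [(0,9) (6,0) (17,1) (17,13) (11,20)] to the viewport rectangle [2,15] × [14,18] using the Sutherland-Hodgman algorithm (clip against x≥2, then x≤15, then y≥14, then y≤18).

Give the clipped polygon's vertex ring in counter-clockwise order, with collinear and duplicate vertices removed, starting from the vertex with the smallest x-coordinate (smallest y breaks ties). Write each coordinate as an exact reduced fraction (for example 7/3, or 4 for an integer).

1. After x ≥ 2: [(2,11) (2,6) (6,0) (17,1) (17,13) (11,20)]
2. After x ≤ 15: [(2,11) (2,6) (6,0) (15,9/11) (15,46/3) (11,20)]
3. After y ≥ 14: [(5,14) (15,14) (15,46/3) (11,20)]
4. After y ≤ 18: [(9,18) (5,14) (15,14) (15,46/3) (89/7,18)]
5. Canonical ring: [(5,14) (15,14) (15,46/3) (89/7,18) (9,18)]

Clipped polygon: [(5,14) (15,14) (15,46/3) (89/7,18) (9,18)]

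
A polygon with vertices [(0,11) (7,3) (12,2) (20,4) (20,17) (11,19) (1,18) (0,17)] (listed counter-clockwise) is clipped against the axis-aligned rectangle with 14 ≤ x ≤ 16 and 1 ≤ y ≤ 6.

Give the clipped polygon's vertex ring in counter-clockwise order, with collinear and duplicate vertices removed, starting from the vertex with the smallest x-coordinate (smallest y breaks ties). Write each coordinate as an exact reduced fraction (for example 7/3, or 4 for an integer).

Clipped polygon: [(14,5/2) (16,3) (16,6) (14,6)]

1. After x ≥ 14: [(14,5/2) (20,4) (20,17) (14,55/3)]
2. After x ≤ 16: [(14,5/2) (16,3) (16,161/9) (14,55/3)]
3. After y ≥ 1: [(14,5/2) (16,3) (16,161/9) (14,55/3)]
4. After y ≤ 6: [(14,6) (14,5/2) (16,3) (16,6)]
5. Canonical ring: [(14,5/2) (16,3) (16,6) (14,6)]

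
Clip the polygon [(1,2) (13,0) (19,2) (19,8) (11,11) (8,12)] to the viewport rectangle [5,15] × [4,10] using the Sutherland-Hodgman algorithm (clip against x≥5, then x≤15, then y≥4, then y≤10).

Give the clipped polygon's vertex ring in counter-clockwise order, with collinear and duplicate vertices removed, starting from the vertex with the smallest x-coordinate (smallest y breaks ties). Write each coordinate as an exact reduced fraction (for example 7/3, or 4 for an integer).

1. After x ≥ 5: [(5,54/7) (5,4/3) (13,0) (19,2) (19,8) (11,11) (8,12)]
2. After x ≤ 15: [(5,54/7) (5,4/3) (13,0) (15,2/3) (15,19/2) (11,11) (8,12)]
3. After y ≥ 4: [(5,54/7) (5,4) (15,4) (15,19/2) (11,11) (8,12)]
4. After y ≤ 10: [(33/5,10) (5,54/7) (5,4) (15,4) (15,19/2) (41/3,10)]
5. Canonical ring: [(5,4) (15,4) (15,19/2) (41/3,10) (33/5,10) (5,54/7)]

Clipped polygon: [(5,4) (15,4) (15,19/2) (41/3,10) (33/5,10) (5,54/7)]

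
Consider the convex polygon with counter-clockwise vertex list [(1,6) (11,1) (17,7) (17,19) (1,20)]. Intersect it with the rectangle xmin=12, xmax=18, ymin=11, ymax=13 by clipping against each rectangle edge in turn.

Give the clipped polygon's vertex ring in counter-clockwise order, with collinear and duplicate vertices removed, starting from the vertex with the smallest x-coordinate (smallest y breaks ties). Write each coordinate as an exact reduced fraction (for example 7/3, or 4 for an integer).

1. After x ≥ 12: [(12,2) (17,7) (17,19) (12,309/16)]
2. After x ≤ 18: [(12,2) (17,7) (17,19) (12,309/16)]
3. After y ≥ 11: [(12,11) (17,11) (17,19) (12,309/16)]
4. After y ≤ 13: [(12,13) (12,11) (17,11) (17,13)]
5. Canonical ring: [(12,11) (17,11) (17,13) (12,13)]

Clipped polygon: [(12,11) (17,11) (17,13) (12,13)]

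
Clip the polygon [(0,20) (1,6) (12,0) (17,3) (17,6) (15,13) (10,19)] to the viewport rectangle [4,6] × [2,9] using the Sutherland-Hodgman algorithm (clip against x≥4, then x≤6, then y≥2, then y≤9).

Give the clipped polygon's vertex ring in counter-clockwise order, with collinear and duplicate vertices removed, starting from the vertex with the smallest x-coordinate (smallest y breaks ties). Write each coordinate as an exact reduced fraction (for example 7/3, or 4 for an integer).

1. After x ≥ 4: [(4,98/5) (4,48/11) (12,0) (17,3) (17,6) (15,13) (10,19)]
2. After x ≤ 6: [(6,97/5) (4,98/5) (4,48/11) (6,36/11)]
3. After y ≥ 2: [(6,97/5) (4,98/5) (4,48/11) (6,36/11)]
4. After y ≤ 9: [(6,9) (4,9) (4,48/11) (6,36/11)]
5. Canonical ring: [(4,48/11) (6,36/11) (6,9) (4,9)]

Clipped polygon: [(4,48/11) (6,36/11) (6,9) (4,9)]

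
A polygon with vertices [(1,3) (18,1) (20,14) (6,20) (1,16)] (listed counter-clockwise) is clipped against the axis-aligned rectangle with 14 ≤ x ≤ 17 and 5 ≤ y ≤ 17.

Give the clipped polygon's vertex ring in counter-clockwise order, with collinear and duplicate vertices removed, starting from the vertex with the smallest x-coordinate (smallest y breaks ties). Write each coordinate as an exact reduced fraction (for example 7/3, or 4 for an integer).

1. After x ≥ 14: [(14,25/17) (18,1) (20,14) (14,116/7)]
2. After x ≤ 17: [(14,25/17) (17,19/17) (17,107/7) (14,116/7)]
3. After y ≥ 5: [(14,5) (17,5) (17,107/7) (14,116/7)]
4. After y ≤ 17: [(14,5) (17,5) (17,107/7) (14,116/7)]
5. Canonical ring: [(14,5) (17,5) (17,107/7) (14,116/7)]

Clipped polygon: [(14,5) (17,5) (17,107/7) (14,116/7)]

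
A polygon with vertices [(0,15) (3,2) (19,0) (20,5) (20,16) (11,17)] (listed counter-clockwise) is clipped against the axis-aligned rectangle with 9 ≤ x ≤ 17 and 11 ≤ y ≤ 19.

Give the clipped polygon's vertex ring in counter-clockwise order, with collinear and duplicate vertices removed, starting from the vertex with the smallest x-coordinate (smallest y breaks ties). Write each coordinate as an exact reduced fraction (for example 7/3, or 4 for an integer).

1. After x ≥ 9: [(9,183/11) (9,5/4) (19,0) (20,5) (20,16) (11,17)]
2. After x ≤ 17: [(9,183/11) (9,5/4) (17,1/4) (17,49/3) (11,17)]
3. After y ≥ 11: [(9,183/11) (9,11) (17,11) (17,49/3) (11,17)]
4. After y ≤ 19: [(9,183/11) (9,11) (17,11) (17,49/3) (11,17)]
5. Canonical ring: [(9,11) (17,11) (17,49/3) (11,17) (9,183/11)]

Clipped polygon: [(9,11) (17,11) (17,49/3) (11,17) (9,183/11)]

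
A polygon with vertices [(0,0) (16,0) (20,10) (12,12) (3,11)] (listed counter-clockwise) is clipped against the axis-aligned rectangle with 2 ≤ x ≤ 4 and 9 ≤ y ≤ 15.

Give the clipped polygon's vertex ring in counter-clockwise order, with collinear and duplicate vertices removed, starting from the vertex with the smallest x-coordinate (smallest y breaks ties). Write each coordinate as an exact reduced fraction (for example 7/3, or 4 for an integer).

1. After x ≥ 2: [(2,22/3) (2,0) (16,0) (20,10) (12,12) (3,11)]
2. After x ≤ 4: [(2,22/3) (2,0) (4,0) (4,100/9) (3,11)]
3. After y ≥ 9: [(27/11,9) (4,9) (4,100/9) (3,11)]
4. After y ≤ 15: [(27/11,9) (4,9) (4,100/9) (3,11)]
5. Canonical ring: [(27/11,9) (4,9) (4,100/9) (3,11)]

Clipped polygon: [(27/11,9) (4,9) (4,100/9) (3,11)]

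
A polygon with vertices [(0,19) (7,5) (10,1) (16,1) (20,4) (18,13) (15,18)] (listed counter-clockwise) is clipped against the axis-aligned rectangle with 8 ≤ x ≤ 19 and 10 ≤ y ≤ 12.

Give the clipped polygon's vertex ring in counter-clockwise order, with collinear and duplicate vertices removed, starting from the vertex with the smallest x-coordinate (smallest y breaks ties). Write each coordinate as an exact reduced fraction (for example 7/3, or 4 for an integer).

1. After x ≥ 8: [(8,277/15) (8,11/3) (10,1) (16,1) (20,4) (18,13) (15,18)]
2. After x ≤ 19: [(8,277/15) (8,11/3) (10,1) (16,1) (19,13/4) (19,17/2) (18,13) (15,18)]
3. After y ≥ 10: [(8,277/15) (8,10) (56/3,10) (18,13) (15,18)]
4. After y ≤ 12: [(8,12) (8,10) (56/3,10) (164/9,12)]
5. Canonical ring: [(8,10) (56/3,10) (164/9,12) (8,12)]

Clipped polygon: [(8,10) (56/3,10) (164/9,12) (8,12)]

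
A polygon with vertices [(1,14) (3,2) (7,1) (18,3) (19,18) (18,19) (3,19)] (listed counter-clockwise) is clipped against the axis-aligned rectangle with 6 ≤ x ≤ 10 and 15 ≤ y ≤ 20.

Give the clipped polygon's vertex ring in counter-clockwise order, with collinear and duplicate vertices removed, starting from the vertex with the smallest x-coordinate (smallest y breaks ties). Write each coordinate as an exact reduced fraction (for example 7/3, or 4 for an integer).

Clipped polygon: [(6,15) (10,15) (10,19) (6,19)]

1. After x ≥ 6: [(6,5/4) (7,1) (18,3) (19,18) (18,19) (6,19)]
2. After x ≤ 10: [(6,5/4) (7,1) (10,17/11) (10,19) (6,19)]
3. After y ≥ 15: [(6,15) (10,15) (10,19) (6,19)]
4. After y ≤ 20: [(6,15) (10,15) (10,19) (6,19)]
5. Canonical ring: [(6,15) (10,15) (10,19) (6,19)]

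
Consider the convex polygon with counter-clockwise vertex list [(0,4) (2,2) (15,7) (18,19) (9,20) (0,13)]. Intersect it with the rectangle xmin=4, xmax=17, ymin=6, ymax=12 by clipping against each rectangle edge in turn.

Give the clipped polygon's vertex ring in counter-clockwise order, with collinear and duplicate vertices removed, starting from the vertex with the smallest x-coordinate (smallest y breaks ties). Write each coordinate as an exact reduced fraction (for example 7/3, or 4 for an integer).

1. After x ≥ 4: [(4,36/13) (15,7) (18,19) (9,20) (4,145/9)]
2. After x ≤ 17: [(4,36/13) (15,7) (17,15) (17,172/9) (9,20) (4,145/9)]
3. After y ≥ 6: [(4,6) (62/5,6) (15,7) (17,15) (17,172/9) (9,20) (4,145/9)]
4. After y ≤ 12: [(4,12) (4,6) (62/5,6) (15,7) (65/4,12)]
5. Canonical ring: [(4,6) (62/5,6) (15,7) (65/4,12) (4,12)]

Clipped polygon: [(4,6) (62/5,6) (15,7) (65/4,12) (4,12)]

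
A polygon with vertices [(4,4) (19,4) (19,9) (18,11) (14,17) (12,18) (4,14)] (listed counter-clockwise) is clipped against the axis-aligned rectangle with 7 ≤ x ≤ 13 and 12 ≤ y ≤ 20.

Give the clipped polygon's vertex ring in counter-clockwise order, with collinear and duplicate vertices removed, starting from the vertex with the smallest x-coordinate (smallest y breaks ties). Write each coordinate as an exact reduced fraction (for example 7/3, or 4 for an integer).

Clipped polygon: [(7,12) (13,12) (13,35/2) (12,18) (7,31/2)]

1. After x ≥ 7: [(7,4) (19,4) (19,9) (18,11) (14,17) (12,18) (7,31/2)]
2. After x ≤ 13: [(7,4) (13,4) (13,35/2) (12,18) (7,31/2)]
3. After y ≥ 12: [(7,12) (13,12) (13,35/2) (12,18) (7,31/2)]
4. After y ≤ 20: [(7,12) (13,12) (13,35/2) (12,18) (7,31/2)]
5. Canonical ring: [(7,12) (13,12) (13,35/2) (12,18) (7,31/2)]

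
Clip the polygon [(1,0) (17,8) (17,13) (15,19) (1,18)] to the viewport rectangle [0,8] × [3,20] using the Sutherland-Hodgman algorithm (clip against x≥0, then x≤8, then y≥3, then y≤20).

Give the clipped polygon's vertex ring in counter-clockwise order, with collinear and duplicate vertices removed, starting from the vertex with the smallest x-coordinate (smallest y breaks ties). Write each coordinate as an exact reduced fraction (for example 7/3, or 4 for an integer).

Clipped polygon: [(1,3) (7,3) (8,7/2) (8,37/2) (1,18)]

1. After x ≥ 0: [(1,0) (17,8) (17,13) (15,19) (1,18)]
2. After x ≤ 8: [(1,0) (8,7/2) (8,37/2) (1,18)]
3. After y ≥ 3: [(1,3) (7,3) (8,7/2) (8,37/2) (1,18)]
4. After y ≤ 20: [(1,3) (7,3) (8,7/2) (8,37/2) (1,18)]
5. Canonical ring: [(1,3) (7,3) (8,7/2) (8,37/2) (1,18)]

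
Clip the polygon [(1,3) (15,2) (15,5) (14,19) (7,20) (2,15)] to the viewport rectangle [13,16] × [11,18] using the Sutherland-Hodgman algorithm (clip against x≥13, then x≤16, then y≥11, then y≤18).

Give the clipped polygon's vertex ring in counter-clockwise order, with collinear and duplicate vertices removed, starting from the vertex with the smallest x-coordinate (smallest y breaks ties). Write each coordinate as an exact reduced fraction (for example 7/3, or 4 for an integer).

1. After x ≥ 13: [(13,15/7) (15,2) (15,5) (14,19) (13,134/7)]
2. After x ≤ 16: [(13,15/7) (15,2) (15,5) (14,19) (13,134/7)]
3. After y ≥ 11: [(13,11) (102/7,11) (14,19) (13,134/7)]
4. After y ≤ 18: [(13,18) (13,11) (102/7,11) (197/14,18)]
5. Canonical ring: [(13,11) (102/7,11) (197/14,18) (13,18)]

Clipped polygon: [(13,11) (102/7,11) (197/14,18) (13,18)]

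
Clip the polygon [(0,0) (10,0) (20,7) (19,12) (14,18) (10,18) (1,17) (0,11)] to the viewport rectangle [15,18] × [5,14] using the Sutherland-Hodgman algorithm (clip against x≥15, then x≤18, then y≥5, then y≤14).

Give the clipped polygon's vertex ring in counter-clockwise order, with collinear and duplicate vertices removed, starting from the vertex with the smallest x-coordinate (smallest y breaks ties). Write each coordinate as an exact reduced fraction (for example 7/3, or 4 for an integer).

1. After x ≥ 15: [(15,7/2) (20,7) (19,12) (15,84/5)]
2. After x ≤ 18: [(15,7/2) (18,28/5) (18,66/5) (15,84/5)]
3. After y ≥ 5: [(15,5) (120/7,5) (18,28/5) (18,66/5) (15,84/5)]
4. After y ≤ 14: [(15,14) (15,5) (120/7,5) (18,28/5) (18,66/5) (52/3,14)]
5. Canonical ring: [(15,5) (120/7,5) (18,28/5) (18,66/5) (52/3,14) (15,14)]

Clipped polygon: [(15,5) (120/7,5) (18,28/5) (18,66/5) (52/3,14) (15,14)]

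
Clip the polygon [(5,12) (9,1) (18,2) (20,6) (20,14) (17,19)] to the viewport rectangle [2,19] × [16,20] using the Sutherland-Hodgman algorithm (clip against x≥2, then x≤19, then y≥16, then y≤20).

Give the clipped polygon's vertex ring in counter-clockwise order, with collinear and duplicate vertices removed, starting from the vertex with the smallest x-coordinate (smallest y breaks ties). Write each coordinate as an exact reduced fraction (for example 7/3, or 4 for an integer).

1. After x ≥ 2: [(5,12) (9,1) (18,2) (20,6) (20,14) (17,19)]
2. After x ≤ 19: [(5,12) (9,1) (18,2) (19,4) (19,47/3) (17,19)]
3. After y ≥ 16: [(83/7,16) (94/5,16) (17,19)]
4. After y ≤ 20: [(83/7,16) (94/5,16) (17,19)]
5. Canonical ring: [(83/7,16) (94/5,16) (17,19)]

Clipped polygon: [(83/7,16) (94/5,16) (17,19)]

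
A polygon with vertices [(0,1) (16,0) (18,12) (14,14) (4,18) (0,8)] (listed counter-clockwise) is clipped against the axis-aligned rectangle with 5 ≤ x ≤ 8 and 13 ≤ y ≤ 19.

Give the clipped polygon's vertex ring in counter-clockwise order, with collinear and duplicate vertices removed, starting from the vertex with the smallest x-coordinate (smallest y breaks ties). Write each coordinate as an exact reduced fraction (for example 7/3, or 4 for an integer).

Clipped polygon: [(5,13) (8,13) (8,82/5) (5,88/5)]

1. After x ≥ 5: [(5,11/16) (16,0) (18,12) (14,14) (5,88/5)]
2. After x ≤ 8: [(5,11/16) (8,1/2) (8,82/5) (5,88/5)]
3. After y ≥ 13: [(5,13) (8,13) (8,82/5) (5,88/5)]
4. After y ≤ 19: [(5,13) (8,13) (8,82/5) (5,88/5)]
5. Canonical ring: [(5,13) (8,13) (8,82/5) (5,88/5)]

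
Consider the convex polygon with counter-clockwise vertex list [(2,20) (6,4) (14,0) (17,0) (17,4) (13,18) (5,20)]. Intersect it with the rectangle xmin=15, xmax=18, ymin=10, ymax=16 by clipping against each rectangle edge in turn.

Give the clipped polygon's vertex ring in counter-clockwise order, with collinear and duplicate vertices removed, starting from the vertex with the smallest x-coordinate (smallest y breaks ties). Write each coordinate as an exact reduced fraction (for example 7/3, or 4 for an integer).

Clipped polygon: [(15,10) (107/7,10) (15,11)]

1. After x ≥ 15: [(15,0) (17,0) (17,4) (15,11)]
2. After x ≤ 18: [(15,0) (17,0) (17,4) (15,11)]
3. After y ≥ 10: [(15,10) (107/7,10) (15,11)]
4. After y ≤ 16: [(15,10) (107/7,10) (15,11)]
5. Canonical ring: [(15,10) (107/7,10) (15,11)]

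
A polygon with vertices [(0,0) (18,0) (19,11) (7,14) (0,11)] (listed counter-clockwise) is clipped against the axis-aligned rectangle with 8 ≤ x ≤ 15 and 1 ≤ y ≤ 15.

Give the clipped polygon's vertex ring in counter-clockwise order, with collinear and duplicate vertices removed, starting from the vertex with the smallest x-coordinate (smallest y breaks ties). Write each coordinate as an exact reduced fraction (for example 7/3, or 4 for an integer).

1. After x ≥ 8: [(8,0) (18,0) (19,11) (8,55/4)]
2. After x ≤ 15: [(8,0) (15,0) (15,12) (8,55/4)]
3. After y ≥ 1: [(8,1) (15,1) (15,12) (8,55/4)]
4. After y ≤ 15: [(8,1) (15,1) (15,12) (8,55/4)]
5. Canonical ring: [(8,1) (15,1) (15,12) (8,55/4)]

Clipped polygon: [(8,1) (15,1) (15,12) (8,55/4)]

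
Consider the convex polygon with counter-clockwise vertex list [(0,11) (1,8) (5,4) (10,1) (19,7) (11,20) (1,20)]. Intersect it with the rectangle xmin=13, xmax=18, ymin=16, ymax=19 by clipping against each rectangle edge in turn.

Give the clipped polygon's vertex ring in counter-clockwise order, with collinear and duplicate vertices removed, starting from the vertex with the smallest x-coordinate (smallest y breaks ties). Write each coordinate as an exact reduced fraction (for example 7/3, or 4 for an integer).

Clipped polygon: [(13,16) (175/13,16) (13,67/4)]

1. After x ≥ 13: [(13,3) (19,7) (13,67/4)]
2. After x ≤ 18: [(13,3) (18,19/3) (18,69/8) (13,67/4)]
3. After y ≥ 16: [(13,16) (175/13,16) (13,67/4)]
4. After y ≤ 19: [(13,16) (175/13,16) (13,67/4)]
5. Canonical ring: [(13,16) (175/13,16) (13,67/4)]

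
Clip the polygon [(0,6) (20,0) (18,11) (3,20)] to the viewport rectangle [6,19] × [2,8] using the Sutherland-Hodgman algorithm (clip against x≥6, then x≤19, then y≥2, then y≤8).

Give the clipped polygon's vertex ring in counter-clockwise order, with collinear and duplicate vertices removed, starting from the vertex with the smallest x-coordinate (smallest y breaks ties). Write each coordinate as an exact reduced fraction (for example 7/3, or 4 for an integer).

Clipped polygon: [(6,21/5) (40/3,2) (19,2) (19,11/2) (204/11,8) (6,8)]

1. After x ≥ 6: [(6,21/5) (20,0) (18,11) (6,91/5)]
2. After x ≤ 19: [(6,21/5) (19,3/10) (19,11/2) (18,11) (6,91/5)]
3. After y ≥ 2: [(6,21/5) (40/3,2) (19,2) (19,11/2) (18,11) (6,91/5)]
4. After y ≤ 8: [(6,8) (6,21/5) (40/3,2) (19,2) (19,11/2) (204/11,8)]
5. Canonical ring: [(6,21/5) (40/3,2) (19,2) (19,11/2) (204/11,8) (6,8)]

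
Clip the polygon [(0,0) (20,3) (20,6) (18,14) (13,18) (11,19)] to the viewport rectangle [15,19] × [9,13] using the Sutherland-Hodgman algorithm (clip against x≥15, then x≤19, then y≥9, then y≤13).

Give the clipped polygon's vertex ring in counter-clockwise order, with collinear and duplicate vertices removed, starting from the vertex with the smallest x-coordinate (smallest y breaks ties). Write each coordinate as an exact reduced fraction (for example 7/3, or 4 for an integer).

Clipped polygon: [(15,9) (19,9) (19,10) (73/4,13) (15,13)]

1. After x ≥ 15: [(15,9/4) (20,3) (20,6) (18,14) (15,82/5)]
2. After x ≤ 19: [(15,9/4) (19,57/20) (19,10) (18,14) (15,82/5)]
3. After y ≥ 9: [(15,9) (19,9) (19,10) (18,14) (15,82/5)]
4. After y ≤ 13: [(15,13) (15,9) (19,9) (19,10) (73/4,13)]
5. Canonical ring: [(15,9) (19,9) (19,10) (73/4,13) (15,13)]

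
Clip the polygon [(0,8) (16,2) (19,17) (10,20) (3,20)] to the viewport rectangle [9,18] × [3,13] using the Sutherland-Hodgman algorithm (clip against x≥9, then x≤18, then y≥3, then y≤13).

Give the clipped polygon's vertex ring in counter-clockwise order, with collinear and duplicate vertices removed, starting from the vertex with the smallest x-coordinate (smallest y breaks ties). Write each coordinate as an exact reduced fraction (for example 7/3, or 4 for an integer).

1. After x ≥ 9: [(9,37/8) (16,2) (19,17) (10,20) (9,20)]
2. After x ≤ 18: [(9,37/8) (16,2) (18,12) (18,52/3) (10,20) (9,20)]
3. After y ≥ 3: [(9,37/8) (40/3,3) (81/5,3) (18,12) (18,52/3) (10,20) (9,20)]
4. After y ≤ 13: [(9,13) (9,37/8) (40/3,3) (81/5,3) (18,12) (18,13)]
5. Canonical ring: [(9,37/8) (40/3,3) (81/5,3) (18,12) (18,13) (9,13)]

Clipped polygon: [(9,37/8) (40/3,3) (81/5,3) (18,12) (18,13) (9,13)]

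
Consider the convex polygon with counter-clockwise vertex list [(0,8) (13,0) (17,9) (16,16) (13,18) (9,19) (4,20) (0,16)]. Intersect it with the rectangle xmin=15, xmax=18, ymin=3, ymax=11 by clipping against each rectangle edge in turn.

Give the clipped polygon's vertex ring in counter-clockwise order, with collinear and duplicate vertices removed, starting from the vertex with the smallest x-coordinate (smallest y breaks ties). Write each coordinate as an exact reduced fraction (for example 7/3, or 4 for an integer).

1. After x ≥ 15: [(15,9/2) (17,9) (16,16) (15,50/3)]
2. After x ≤ 18: [(15,9/2) (17,9) (16,16) (15,50/3)]
3. After y ≥ 3: [(15,9/2) (17,9) (16,16) (15,50/3)]
4. After y ≤ 11: [(15,11) (15,9/2) (17,9) (117/7,11)]
5. Canonical ring: [(15,9/2) (17,9) (117/7,11) (15,11)]

Clipped polygon: [(15,9/2) (17,9) (117/7,11) (15,11)]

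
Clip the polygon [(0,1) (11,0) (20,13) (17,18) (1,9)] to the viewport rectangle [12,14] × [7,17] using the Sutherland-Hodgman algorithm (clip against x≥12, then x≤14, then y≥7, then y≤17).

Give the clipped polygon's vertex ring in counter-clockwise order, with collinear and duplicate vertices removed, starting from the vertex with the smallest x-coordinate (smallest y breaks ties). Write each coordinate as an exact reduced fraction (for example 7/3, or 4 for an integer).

Clipped polygon: [(12,7) (14,7) (14,261/16) (12,243/16)]

1. After x ≥ 12: [(12,13/9) (20,13) (17,18) (12,243/16)]
2. After x ≤ 14: [(12,13/9) (14,13/3) (14,261/16) (12,243/16)]
3. After y ≥ 7: [(12,7) (14,7) (14,261/16) (12,243/16)]
4. After y ≤ 17: [(12,7) (14,7) (14,261/16) (12,243/16)]
5. Canonical ring: [(12,7) (14,7) (14,261/16) (12,243/16)]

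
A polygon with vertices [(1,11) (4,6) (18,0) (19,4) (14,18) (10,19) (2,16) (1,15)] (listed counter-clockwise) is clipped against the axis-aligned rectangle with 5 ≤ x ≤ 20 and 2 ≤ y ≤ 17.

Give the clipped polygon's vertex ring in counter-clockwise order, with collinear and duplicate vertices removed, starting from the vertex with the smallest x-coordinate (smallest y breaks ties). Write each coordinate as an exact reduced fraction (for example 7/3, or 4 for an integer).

Clipped polygon: [(5,39/7) (40/3,2) (37/2,2) (19,4) (201/14,17) (5,17)]

1. After x ≥ 5: [(5,39/7) (18,0) (19,4) (14,18) (10,19) (5,137/8)]
2. After x ≤ 20: [(5,39/7) (18,0) (19,4) (14,18) (10,19) (5,137/8)]
3. After y ≥ 2: [(5,39/7) (40/3,2) (37/2,2) (19,4) (14,18) (10,19) (5,137/8)]
4. After y ≤ 17: [(5,17) (5,39/7) (40/3,2) (37/2,2) (19,4) (201/14,17)]
5. Canonical ring: [(5,39/7) (40/3,2) (37/2,2) (19,4) (201/14,17) (5,17)]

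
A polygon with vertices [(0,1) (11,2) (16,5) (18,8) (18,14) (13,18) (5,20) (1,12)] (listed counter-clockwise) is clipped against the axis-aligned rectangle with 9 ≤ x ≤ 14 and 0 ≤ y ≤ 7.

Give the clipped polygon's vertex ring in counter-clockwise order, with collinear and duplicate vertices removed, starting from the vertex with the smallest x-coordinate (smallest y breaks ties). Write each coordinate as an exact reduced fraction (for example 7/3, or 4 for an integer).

Clipped polygon: [(9,20/11) (11,2) (14,19/5) (14,7) (9,7)]

1. After x ≥ 9: [(9,20/11) (11,2) (16,5) (18,8) (18,14) (13,18) (9,19)]
2. After x ≤ 14: [(9,20/11) (11,2) (14,19/5) (14,86/5) (13,18) (9,19)]
3. After y ≥ 0: [(9,20/11) (11,2) (14,19/5) (14,86/5) (13,18) (9,19)]
4. After y ≤ 7: [(9,7) (9,20/11) (11,2) (14,19/5) (14,7)]
5. Canonical ring: [(9,20/11) (11,2) (14,19/5) (14,7) (9,7)]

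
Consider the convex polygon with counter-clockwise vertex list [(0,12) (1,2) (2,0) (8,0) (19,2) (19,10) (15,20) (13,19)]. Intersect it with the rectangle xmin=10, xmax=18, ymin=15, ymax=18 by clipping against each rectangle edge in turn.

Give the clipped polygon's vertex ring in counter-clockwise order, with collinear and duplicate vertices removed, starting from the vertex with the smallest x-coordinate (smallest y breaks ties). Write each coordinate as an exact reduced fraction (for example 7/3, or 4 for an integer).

1. After x ≥ 10: [(10,226/13) (10,4/11) (19,2) (19,10) (15,20) (13,19)]
2. After x ≤ 18: [(10,226/13) (10,4/11) (18,20/11) (18,25/2) (15,20) (13,19)]
3. After y ≥ 15: [(10,226/13) (10,15) (17,15) (15,20) (13,19)]
4. After y ≤ 18: [(78/7,18) (10,226/13) (10,15) (17,15) (79/5,18)]
5. Canonical ring: [(10,15) (17,15) (79/5,18) (78/7,18) (10,226/13)]

Clipped polygon: [(10,15) (17,15) (79/5,18) (78/7,18) (10,226/13)]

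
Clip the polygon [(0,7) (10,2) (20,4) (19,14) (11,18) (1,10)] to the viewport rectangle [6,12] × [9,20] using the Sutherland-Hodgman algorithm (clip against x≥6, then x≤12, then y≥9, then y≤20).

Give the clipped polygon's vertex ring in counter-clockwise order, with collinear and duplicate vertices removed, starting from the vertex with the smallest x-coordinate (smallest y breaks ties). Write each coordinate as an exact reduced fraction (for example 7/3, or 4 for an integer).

1. After x ≥ 6: [(6,4) (10,2) (20,4) (19,14) (11,18) (6,14)]
2. After x ≤ 12: [(6,4) (10,2) (12,12/5) (12,35/2) (11,18) (6,14)]
3. After y ≥ 9: [(6,9) (12,9) (12,35/2) (11,18) (6,14)]
4. After y ≤ 20: [(6,9) (12,9) (12,35/2) (11,18) (6,14)]
5. Canonical ring: [(6,9) (12,9) (12,35/2) (11,18) (6,14)]

Clipped polygon: [(6,9) (12,9) (12,35/2) (11,18) (6,14)]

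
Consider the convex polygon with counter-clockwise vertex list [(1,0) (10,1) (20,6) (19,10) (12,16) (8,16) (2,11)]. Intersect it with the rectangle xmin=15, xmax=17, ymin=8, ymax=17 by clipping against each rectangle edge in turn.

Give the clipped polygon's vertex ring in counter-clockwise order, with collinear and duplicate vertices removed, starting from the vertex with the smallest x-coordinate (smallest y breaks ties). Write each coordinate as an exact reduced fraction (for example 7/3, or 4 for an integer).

Clipped polygon: [(15,8) (17,8) (17,82/7) (15,94/7)]

1. After x ≥ 15: [(15,7/2) (20,6) (19,10) (15,94/7)]
2. After x ≤ 17: [(15,7/2) (17,9/2) (17,82/7) (15,94/7)]
3. After y ≥ 8: [(15,8) (17,8) (17,82/7) (15,94/7)]
4. After y ≤ 17: [(15,8) (17,8) (17,82/7) (15,94/7)]
5. Canonical ring: [(15,8) (17,8) (17,82/7) (15,94/7)]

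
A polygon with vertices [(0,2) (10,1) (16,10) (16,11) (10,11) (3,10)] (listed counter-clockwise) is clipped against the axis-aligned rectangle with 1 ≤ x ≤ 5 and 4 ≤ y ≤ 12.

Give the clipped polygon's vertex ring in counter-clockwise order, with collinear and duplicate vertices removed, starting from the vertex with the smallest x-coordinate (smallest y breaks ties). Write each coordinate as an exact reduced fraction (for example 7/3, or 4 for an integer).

1. After x ≥ 1: [(1,14/3) (1,19/10) (10,1) (16,10) (16,11) (10,11) (3,10)]
2. After x ≤ 5: [(1,14/3) (1,19/10) (5,3/2) (5,72/7) (3,10)]
3. After y ≥ 4: [(1,14/3) (1,4) (5,4) (5,72/7) (3,10)]
4. After y ≤ 12: [(1,14/3) (1,4) (5,4) (5,72/7) (3,10)]
5. Canonical ring: [(1,4) (5,4) (5,72/7) (3,10) (1,14/3)]

Clipped polygon: [(1,4) (5,4) (5,72/7) (3,10) (1,14/3)]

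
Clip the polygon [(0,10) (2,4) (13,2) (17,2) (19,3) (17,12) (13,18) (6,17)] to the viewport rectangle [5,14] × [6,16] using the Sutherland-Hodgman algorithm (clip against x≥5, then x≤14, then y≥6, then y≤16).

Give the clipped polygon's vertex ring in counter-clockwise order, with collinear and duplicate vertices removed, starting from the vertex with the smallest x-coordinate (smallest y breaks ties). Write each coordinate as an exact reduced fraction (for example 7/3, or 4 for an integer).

Clipped polygon: [(5,6) (14,6) (14,16) (36/7,16) (5,95/6)]

1. After x ≥ 5: [(5,95/6) (5,38/11) (13,2) (17,2) (19,3) (17,12) (13,18) (6,17)]
2. After x ≤ 14: [(5,95/6) (5,38/11) (13,2) (14,2) (14,33/2) (13,18) (6,17)]
3. After y ≥ 6: [(5,95/6) (5,6) (14,6) (14,33/2) (13,18) (6,17)]
4. After y ≤ 16: [(36/7,16) (5,95/6) (5,6) (14,6) (14,16)]
5. Canonical ring: [(5,6) (14,6) (14,16) (36/7,16) (5,95/6)]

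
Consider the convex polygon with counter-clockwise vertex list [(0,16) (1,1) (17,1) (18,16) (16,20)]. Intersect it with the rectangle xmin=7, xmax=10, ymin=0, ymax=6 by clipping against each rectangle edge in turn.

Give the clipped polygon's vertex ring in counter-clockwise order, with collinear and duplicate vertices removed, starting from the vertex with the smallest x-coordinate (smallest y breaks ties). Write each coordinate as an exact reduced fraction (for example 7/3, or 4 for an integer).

1. After x ≥ 7: [(7,71/4) (7,1) (17,1) (18,16) (16,20)]
2. After x ≤ 10: [(10,37/2) (7,71/4) (7,1) (10,1)]
3. After y ≥ 0: [(10,37/2) (7,71/4) (7,1) (10,1)]
4. After y ≤ 6: [(10,6) (7,6) (7,1) (10,1)]
5. Canonical ring: [(7,1) (10,1) (10,6) (7,6)]

Clipped polygon: [(7,1) (10,1) (10,6) (7,6)]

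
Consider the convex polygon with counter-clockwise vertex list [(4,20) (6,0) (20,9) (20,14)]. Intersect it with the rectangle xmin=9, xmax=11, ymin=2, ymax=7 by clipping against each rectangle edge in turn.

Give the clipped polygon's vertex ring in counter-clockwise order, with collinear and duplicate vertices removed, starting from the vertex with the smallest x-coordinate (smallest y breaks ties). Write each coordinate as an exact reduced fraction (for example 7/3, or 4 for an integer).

Clipped polygon: [(9,2) (82/9,2) (11,45/14) (11,7) (9,7)]

1. After x ≥ 9: [(9,145/8) (9,27/14) (20,9) (20,14)]
2. After x ≤ 11: [(11,139/8) (9,145/8) (9,27/14) (11,45/14)]
3. After y ≥ 2: [(11,139/8) (9,145/8) (9,2) (82/9,2) (11,45/14)]
4. After y ≤ 7: [(11,7) (9,7) (9,2) (82/9,2) (11,45/14)]
5. Canonical ring: [(9,2) (82/9,2) (11,45/14) (11,7) (9,7)]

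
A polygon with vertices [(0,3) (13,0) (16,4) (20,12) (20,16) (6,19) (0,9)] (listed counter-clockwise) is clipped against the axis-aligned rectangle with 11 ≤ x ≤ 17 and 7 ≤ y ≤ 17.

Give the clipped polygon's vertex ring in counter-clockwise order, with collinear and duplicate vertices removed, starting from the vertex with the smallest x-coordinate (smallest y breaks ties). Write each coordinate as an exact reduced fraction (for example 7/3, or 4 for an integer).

Clipped polygon: [(11,7) (17,7) (17,233/14) (46/3,17) (11,17)]

1. After x ≥ 11: [(11,6/13) (13,0) (16,4) (20,12) (20,16) (11,251/14)]
2. After x ≤ 17: [(11,6/13) (13,0) (16,4) (17,6) (17,233/14) (11,251/14)]
3. After y ≥ 7: [(11,7) (17,7) (17,233/14) (11,251/14)]
4. After y ≤ 17: [(11,17) (11,7) (17,7) (17,233/14) (46/3,17)]
5. Canonical ring: [(11,7) (17,7) (17,233/14) (46/3,17) (11,17)]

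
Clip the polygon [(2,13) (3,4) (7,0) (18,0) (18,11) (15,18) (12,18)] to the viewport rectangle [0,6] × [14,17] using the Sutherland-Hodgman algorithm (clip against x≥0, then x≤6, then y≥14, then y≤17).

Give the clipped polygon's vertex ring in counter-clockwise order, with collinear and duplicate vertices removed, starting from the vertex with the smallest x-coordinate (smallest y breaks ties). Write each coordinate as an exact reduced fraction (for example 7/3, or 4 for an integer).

Clipped polygon: [(4,14) (6,14) (6,15)]

1. After x ≥ 0: [(2,13) (3,4) (7,0) (18,0) (18,11) (15,18) (12,18)]
2. After x ≤ 6: [(6,15) (2,13) (3,4) (6,1)]
3. After y ≥ 14: [(6,14) (6,15) (4,14)]
4. After y ≤ 17: [(6,14) (6,15) (4,14)]
5. Canonical ring: [(4,14) (6,14) (6,15)]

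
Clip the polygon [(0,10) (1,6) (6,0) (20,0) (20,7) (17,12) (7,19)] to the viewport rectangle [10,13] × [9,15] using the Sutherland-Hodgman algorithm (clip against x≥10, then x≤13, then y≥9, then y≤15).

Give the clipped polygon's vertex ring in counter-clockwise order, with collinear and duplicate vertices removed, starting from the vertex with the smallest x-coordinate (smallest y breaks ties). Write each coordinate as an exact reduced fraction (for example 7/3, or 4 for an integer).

1. After x ≥ 10: [(10,0) (20,0) (20,7) (17,12) (10,169/10)]
2. After x ≤ 13: [(10,0) (13,0) (13,74/5) (10,169/10)]
3. After y ≥ 9: [(10,9) (13,9) (13,74/5) (10,169/10)]
4. After y ≤ 15: [(10,15) (10,9) (13,9) (13,74/5) (89/7,15)]
5. Canonical ring: [(10,9) (13,9) (13,74/5) (89/7,15) (10,15)]

Clipped polygon: [(10,9) (13,9) (13,74/5) (89/7,15) (10,15)]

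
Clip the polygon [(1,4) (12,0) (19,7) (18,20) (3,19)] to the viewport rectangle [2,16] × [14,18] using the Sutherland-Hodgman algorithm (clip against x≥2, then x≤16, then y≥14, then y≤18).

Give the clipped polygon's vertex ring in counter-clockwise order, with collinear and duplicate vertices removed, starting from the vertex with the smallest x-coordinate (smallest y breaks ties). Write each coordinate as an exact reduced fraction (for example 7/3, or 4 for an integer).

Clipped polygon: [(7/3,14) (16,14) (16,18) (43/15,18)]

1. After x ≥ 2: [(2,23/2) (2,40/11) (12,0) (19,7) (18,20) (3,19)]
2. After x ≤ 16: [(2,23/2) (2,40/11) (12,0) (16,4) (16,298/15) (3,19)]
3. After y ≥ 14: [(7/3,14) (16,14) (16,298/15) (3,19)]
4. After y ≤ 18: [(43/15,18) (7/3,14) (16,14) (16,18)]
5. Canonical ring: [(7/3,14) (16,14) (16,18) (43/15,18)]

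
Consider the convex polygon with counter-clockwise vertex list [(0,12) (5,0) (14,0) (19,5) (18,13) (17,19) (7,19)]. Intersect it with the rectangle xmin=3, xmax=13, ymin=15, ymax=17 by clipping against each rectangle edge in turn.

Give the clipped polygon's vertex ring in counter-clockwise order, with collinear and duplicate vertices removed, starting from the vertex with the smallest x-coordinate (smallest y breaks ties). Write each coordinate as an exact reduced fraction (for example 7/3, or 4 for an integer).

1. After x ≥ 3: [(3,15) (3,24/5) (5,0) (14,0) (19,5) (18,13) (17,19) (7,19)]
2. After x ≤ 13: [(3,15) (3,24/5) (5,0) (13,0) (13,19) (7,19)]
3. After y ≥ 15: [(3,15) (3,15) (13,15) (13,19) (7,19)]
4. After y ≤ 17: [(5,17) (3,15) (3,15) (13,15) (13,17)]
5. Canonical ring: [(3,15) (13,15) (13,17) (5,17)]

Clipped polygon: [(3,15) (13,15) (13,17) (5,17)]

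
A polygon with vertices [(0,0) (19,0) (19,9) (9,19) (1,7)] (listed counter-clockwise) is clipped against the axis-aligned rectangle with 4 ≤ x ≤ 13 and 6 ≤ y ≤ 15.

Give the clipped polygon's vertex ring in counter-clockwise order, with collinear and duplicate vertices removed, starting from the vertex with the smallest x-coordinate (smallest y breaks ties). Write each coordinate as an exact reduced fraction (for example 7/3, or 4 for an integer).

1. After x ≥ 4: [(4,0) (19,0) (19,9) (9,19) (4,23/2)]
2. After x ≤ 13: [(4,0) (13,0) (13,15) (9,19) (4,23/2)]
3. After y ≥ 6: [(4,6) (13,6) (13,15) (9,19) (4,23/2)]
4. After y ≤ 15: [(4,6) (13,6) (13,15) (13,15) (19/3,15) (4,23/2)]
5. Canonical ring: [(4,6) (13,6) (13,15) (19/3,15) (4,23/2)]

Clipped polygon: [(4,6) (13,6) (13,15) (19/3,15) (4,23/2)]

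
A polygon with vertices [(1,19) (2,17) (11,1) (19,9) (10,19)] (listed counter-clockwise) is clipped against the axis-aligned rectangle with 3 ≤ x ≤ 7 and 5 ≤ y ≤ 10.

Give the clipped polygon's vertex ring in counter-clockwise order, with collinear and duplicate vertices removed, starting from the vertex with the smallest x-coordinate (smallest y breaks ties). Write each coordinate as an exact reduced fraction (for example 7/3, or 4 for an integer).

1. After x ≥ 3: [(3,19) (3,137/9) (11,1) (19,9) (10,19)]
2. After x ≤ 7: [(7,19) (3,19) (3,137/9) (7,73/9)]
3. After y ≥ 5: [(7,19) (3,19) (3,137/9) (7,73/9)]
4. After y ≤ 10: [(7,10) (95/16,10) (7,73/9)]
5. Canonical ring: [(95/16,10) (7,73/9) (7,10)]

Clipped polygon: [(95/16,10) (7,73/9) (7,10)]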